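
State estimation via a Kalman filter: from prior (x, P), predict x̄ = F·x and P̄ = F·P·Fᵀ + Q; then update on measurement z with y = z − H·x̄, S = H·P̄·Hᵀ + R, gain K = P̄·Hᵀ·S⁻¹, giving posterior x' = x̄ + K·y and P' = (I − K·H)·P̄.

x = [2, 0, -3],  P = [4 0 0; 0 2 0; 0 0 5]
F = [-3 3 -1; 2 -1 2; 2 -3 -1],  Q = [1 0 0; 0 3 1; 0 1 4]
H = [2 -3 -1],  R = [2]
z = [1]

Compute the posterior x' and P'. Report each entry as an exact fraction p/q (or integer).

x̄ = F·x = [-3, -2, 7]
P̄ = F·P·Fᵀ + Q = [60 -40 -37; -40 41 13; -37 13 43]
y = z − H·x̄ = [8]
S = H·P̄·Hᵀ + R = [1360]
K = P̄·Hᵀ·S⁻¹ = [277/1360; -27/170; -39/340]
x' = x̄ + K·y = [-233/170, -278/85, 517/85]
P' = (I − K·H)·P̄ = [4871/1360 679/170 -1777/340; 679/170 569/85 -1001/85; -1777/340 -1001/85 2134/85]

x' = [-233/170, -278/85, 517/85]
P' = [4871/1360 679/170 -1777/340; 679/170 569/85 -1001/85; -1777/340 -1001/85 2134/85]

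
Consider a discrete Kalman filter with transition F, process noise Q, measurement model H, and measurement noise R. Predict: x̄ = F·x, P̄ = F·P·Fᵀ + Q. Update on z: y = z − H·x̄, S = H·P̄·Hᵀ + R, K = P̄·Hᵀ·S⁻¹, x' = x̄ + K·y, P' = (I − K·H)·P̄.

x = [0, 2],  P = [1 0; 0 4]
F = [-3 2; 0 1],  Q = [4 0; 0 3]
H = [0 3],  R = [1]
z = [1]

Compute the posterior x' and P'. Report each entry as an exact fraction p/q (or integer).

x' = [17/8, 23/64]
P' = [20 1/8; 1/8 7/64]

x̄ = F·x = [4, 2]
P̄ = F·P·Fᵀ + Q = [29 8; 8 7]
y = z − H·x̄ = [-5]
S = H·P̄·Hᵀ + R = [64]
K = P̄·Hᵀ·S⁻¹ = [3/8; 21/64]
x' = x̄ + K·y = [17/8, 23/64]
P' = (I − K·H)·P̄ = [20 1/8; 1/8 7/64]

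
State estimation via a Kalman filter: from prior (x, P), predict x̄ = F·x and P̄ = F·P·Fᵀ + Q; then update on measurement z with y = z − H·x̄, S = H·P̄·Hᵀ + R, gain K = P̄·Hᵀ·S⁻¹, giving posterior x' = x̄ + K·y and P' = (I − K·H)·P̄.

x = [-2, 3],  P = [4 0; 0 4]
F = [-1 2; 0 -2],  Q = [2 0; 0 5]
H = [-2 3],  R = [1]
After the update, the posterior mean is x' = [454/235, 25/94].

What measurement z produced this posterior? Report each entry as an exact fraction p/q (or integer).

z = [-3]

x̄ = F·x = [8, -6]
P̄ = F·P·Fᵀ + Q = [22 -16; -16 21]
S = H·P̄·Hᵀ + R = [470]
K = P̄·Hᵀ·S⁻¹ = [-46/235; 19/94]
x' − x̄ = [-1426/235, 589/94] = K·y
y = (KᵀK)⁻¹·Kᵀ·(x' − x̄) = [31]
z = y + H·x̄ = [31] + [-34] = [-3]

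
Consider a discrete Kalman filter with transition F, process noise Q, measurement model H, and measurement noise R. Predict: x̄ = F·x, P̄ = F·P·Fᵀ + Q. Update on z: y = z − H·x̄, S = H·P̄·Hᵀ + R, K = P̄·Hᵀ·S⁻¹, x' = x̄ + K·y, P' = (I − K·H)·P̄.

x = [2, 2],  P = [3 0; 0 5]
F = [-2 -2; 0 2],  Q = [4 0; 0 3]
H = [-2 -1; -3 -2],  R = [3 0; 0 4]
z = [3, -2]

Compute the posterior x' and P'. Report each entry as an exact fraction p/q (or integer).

x' = [-178/47, 1937/329]
P' = [260/47 -406/47; -406/47 4670/329]

x̄ = F·x = [-8, 4]
P̄ = F·P·Fᵀ + Q = [36 -20; -20 23]
y = z − H·x̄ = [-9, -18]
S = H·P̄·Hᵀ + R = [90 122; 122 180]
K = P̄·Hᵀ·S⁻¹ = [-38/47 8/47; 338/329 -407/658]
x' = x̄ + K·y = [-178/47, 1937/329]
P' = (I − K·H)·P̄ = [260/47 -406/47; -406/47 4670/329]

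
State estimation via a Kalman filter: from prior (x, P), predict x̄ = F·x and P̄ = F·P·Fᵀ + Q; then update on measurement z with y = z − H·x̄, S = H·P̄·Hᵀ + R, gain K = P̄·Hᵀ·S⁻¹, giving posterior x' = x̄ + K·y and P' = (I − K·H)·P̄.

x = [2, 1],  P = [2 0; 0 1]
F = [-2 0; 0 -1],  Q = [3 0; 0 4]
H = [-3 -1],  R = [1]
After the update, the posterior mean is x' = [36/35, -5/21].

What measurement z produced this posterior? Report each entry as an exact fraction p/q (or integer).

x̄ = F·x = [-4, -1]
P̄ = F·P·Fᵀ + Q = [11 0; 0 5]
S = H·P̄·Hᵀ + R = [105]
K = P̄·Hᵀ·S⁻¹ = [-11/35; -1/21]
x' − x̄ = [176/35, 16/21] = K·y
y = (KᵀK)⁻¹·Kᵀ·(x' − x̄) = [-16]
z = y + H·x̄ = [-16] + [13] = [-3]

z = [-3]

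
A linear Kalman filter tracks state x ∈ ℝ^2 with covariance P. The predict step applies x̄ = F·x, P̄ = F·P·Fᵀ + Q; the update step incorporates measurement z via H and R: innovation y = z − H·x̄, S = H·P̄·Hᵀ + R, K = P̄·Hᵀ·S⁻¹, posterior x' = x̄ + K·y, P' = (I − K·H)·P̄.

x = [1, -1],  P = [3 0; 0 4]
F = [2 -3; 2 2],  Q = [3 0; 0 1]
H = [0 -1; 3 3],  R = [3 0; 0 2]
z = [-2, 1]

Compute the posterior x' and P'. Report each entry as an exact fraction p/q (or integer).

x̄ = F·x = [5, 0]
P̄ = F·P·Fᵀ + Q = [51 -12; -12 29]
y = z − H·x̄ = [-2, -14]
S = H·P̄·Hᵀ + R = [32 -51; -51 506]
K = P̄·Hᵀ·S⁻¹ = [12039/13591 4356/13591; -12073/13591 153/13591]
x' = x̄ + K·y = [-17107/13591, 22004/13591]
P' = (I − K·H)·P̄ = [39021/13591 -36117/13591; -36117/13591 36219/13591]

x' = [-17107/13591, 22004/13591]
P' = [39021/13591 -36117/13591; -36117/13591 36219/13591]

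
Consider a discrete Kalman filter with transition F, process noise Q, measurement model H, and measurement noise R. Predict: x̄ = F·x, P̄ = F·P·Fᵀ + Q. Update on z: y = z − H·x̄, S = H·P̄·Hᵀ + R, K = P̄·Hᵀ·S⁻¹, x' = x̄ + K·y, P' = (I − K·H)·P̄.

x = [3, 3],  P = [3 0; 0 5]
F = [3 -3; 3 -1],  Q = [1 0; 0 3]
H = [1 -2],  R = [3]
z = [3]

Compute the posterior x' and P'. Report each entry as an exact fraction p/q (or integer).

x' = [-55/16, -11/4]
P' = [3383/48 427/12; 427/12 56/3]

x̄ = F·x = [0, 6]
P̄ = F·P·Fᵀ + Q = [73 42; 42 35]
y = z − H·x̄ = [15]
S = H·P̄·Hᵀ + R = [48]
K = P̄·Hᵀ·S⁻¹ = [-11/48; -7/12]
x' = x̄ + K·y = [-55/16, -11/4]
P' = (I − K·H)·P̄ = [3383/48 427/12; 427/12 56/3]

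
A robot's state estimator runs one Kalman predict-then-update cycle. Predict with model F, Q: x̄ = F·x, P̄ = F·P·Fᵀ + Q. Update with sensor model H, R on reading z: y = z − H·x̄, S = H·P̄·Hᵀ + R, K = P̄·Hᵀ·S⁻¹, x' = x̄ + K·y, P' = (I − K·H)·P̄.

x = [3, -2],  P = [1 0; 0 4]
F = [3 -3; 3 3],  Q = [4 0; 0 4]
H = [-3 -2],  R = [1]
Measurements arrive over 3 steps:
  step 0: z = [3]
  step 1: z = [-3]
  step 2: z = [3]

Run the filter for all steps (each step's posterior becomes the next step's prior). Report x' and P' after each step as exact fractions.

step 0: x' = [-156/157, 12/157], P' = [6737/314 -10059/314; -10059/314 15097/314]
step 1: x' = [4808916/1286825, -1056912/257365], P' = [4427012/1286825 -1278804/257365; -1278804/257365 381718/51473]
step 2: x' = [-5489913726/1725627775, 5692352874/1725627775], P' = [5724657574/1725627775 -8264075826/1725627775; -8264075826/1725627775 12342833174/1725627775]

step 0: x̄ = F·x = [15, 3]
step 0: P̄ = F·P·Fᵀ + Q = [49 -27; -27 49]
step 0: y = z − H·x̄ = [54]
step 0: S = H·P̄·Hᵀ + R = [314]
step 0: K = P̄·Hᵀ·S⁻¹ = [-93/314; -17/314]
step 0: x' = x̄ + K·y = [-156/157, 12/157]
step 0: P' = (I − K·H)·P̄ = [6737/314 -10059/314; -10059/314 15097/314]
step 1: x̄ = F·x = [-504/157, -432/157]
step 1: P̄ = F·P·Fᵀ + Q = [189412/157 -37620/157; -37620/157 8350/157]
step 1: y = z − H·x̄ = [-2847/157]
step 1: S = H·P̄·Hᵀ + R = [1286825/157]
step 1: K = P̄·Hᵀ·S⁻¹ = [-492996/1286825; 19232/257365]
step 1: x' = x̄ + K·y = [4808916/1286825, -1056912/257365]
step 1: P' = (I − K·H)·P̄ = [4427012/1286825 -1278804/257365; -1278804/257365 381718/51473]
step 2: x̄ = F·x = [30280428/1286825, -1426932/1286825]
step 2: P̄ = F·P·Fᵀ + Q = [245969318/1286825 -46043442/1286825; -46043442/1286825 15784598/1286825]
step 2: y = z − H·x̄ = [18369579/257365]
step 2: S = H·P̄·Hᵀ + R = [69025111/51473]
step 2: K = P̄·Hᵀ·S⁻¹ = [-129164214/345125555; 21312226/345125555]
step 2: x' = x̄ + K·y = [-5489913726/1725627775, 5692352874/1725627775]
step 2: P' = (I − K·H)·P̄ = [5724657574/1725627775 -8264075826/1725627775; -8264075826/1725627775 12342833174/1725627775]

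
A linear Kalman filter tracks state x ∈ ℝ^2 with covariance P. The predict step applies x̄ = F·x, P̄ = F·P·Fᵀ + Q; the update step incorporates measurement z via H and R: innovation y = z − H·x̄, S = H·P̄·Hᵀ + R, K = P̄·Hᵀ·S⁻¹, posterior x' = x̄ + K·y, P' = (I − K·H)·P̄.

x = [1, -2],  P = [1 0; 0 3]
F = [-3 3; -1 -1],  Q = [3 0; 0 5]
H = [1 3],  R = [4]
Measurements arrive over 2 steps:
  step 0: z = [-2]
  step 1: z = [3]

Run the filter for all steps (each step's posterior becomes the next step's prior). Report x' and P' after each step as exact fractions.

step 0: x' = [-177/22, 43/22], P' = [2991/88 -969/88; -969/88 351/88]
step 1: x' = [32142/28063, 983/1477], P' = [696891/28063 -10971/1477; -10971/1477 3893/1477]

step 0: x̄ = F·x = [-9, 1]
step 0: P̄ = F·P·Fᵀ + Q = [39 -6; -6 9]
step 0: y = z − H·x̄ = [4]
step 0: S = H·P̄·Hᵀ + R = [88]
step 0: K = P̄·Hᵀ·S⁻¹ = [21/88; 21/88]
step 0: x' = x̄ + K·y = [-177/22, 43/22]
step 0: P' = (I − K·H)·P̄ = [2991/88 -969/88; -969/88 351/88]
step 1: x̄ = F·x = [30, 67/11]
step 1: P̄ = F·P·Fᵀ + Q = [543 90; 90 461/22]
step 1: y = z − H·x̄ = [-498/11]
step 1: S = H·P̄·Hᵀ + R = [28063/22]
step 1: K = P̄·Hᵀ·S⁻¹ = [17886/28063; 177/1477]
step 1: x' = x̄ + K·y = [32142/28063, 983/1477]
step 1: P' = (I − K·H)·P̄ = [696891/28063 -10971/1477; -10971/1477 3893/1477]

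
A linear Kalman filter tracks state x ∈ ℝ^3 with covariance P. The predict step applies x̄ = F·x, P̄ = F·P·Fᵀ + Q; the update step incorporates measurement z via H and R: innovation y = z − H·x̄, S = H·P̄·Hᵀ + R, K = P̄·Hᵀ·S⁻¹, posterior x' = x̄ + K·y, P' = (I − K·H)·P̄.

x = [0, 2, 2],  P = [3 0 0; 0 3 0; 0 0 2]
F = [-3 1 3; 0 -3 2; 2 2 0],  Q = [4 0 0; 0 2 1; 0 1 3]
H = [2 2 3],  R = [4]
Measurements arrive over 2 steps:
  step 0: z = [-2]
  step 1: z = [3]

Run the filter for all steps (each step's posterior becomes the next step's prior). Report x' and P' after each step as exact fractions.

step 0: x' = [308/279, -1312/279, 518/279], P' = [9032/279 -1309/279 -5050/279; -1309/279 9482/279 -5410/279; -5050/279 -5410/279 7004/279]
step 1: x' = [-1065076/180207, 2747689/180207, -940771/180207], P' = [32390828/180207 -36849119/180207 3107354/180207; -36849119/180207 54592883/180207 -11728820/180207; 3107354/180207 -11728820/180207 5670560/180207]

step 0: x̄ = F·x = [8, -2, 4]
step 0: P̄ = F·P·Fᵀ + Q = [52 3 -12; 3 37 -17; -12 -17 27]
step 0: y = z − H·x̄ = [-26]
step 0: S = H·P̄·Hᵀ + R = [279]
step 0: K = P̄·Hᵀ·S⁻¹ = [74/279; 29/279; 23/279]
step 0: x' = x̄ + K·y = [308/279, -1312/279, 518/279]
step 0: P' = (I − K·H)·P̄ = [9032/279 -1309/279 -5050/279; -1309/279 9482/279 -5410/279; -5050/279 -5410/279 7004/279]
step 1: x̄ = F·x = [-22/9, 4972/279, -2008/279]
step 1: P̄ = F·P·Fᵀ + Q = [7136/9 2257/9 -2992/9; 2257/9 178832/279 -90599/279; -2992/9 -90599/279 64421/279]
step 1: y = z − H·x̄ = [-191/31]
step 1: S = H·P̄·Hᵀ + R = [60069/31]
step 1: K = P̄·Hᵀ·S⁻¹ = [33790/60069; 8363/20023; -19271/60069]
step 1: x' = x̄ + K·y = [-1065076/180207, 2747689/180207, -940771/180207]
step 1: P' = (I − K·H)·P̄ = [32390828/180207 -36849119/180207 3107354/180207; -36849119/180207 54592883/180207 -11728820/180207; 3107354/180207 -11728820/180207 5670560/180207]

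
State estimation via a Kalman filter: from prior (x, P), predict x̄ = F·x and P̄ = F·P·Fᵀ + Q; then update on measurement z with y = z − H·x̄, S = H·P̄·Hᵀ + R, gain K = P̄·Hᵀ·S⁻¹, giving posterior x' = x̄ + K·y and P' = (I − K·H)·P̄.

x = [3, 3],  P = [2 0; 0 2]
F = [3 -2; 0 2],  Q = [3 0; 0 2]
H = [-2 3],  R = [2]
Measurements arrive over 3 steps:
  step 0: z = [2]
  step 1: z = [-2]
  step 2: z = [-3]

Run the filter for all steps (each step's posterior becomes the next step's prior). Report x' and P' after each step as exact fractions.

step 0: x̄ = F·x = [3, 6]
step 0: P̄ = F·P·Fᵀ + Q = [29 -8; -8 10]
step 0: y = z − H·x̄ = [-10]
step 0: S = H·P̄·Hᵀ + R = [304]
step 0: K = P̄·Hᵀ·S⁻¹ = [-41/152; 23/152]
step 0: x' = x̄ + K·y = [433/76, 341/76]
step 0: P' = (I − K·H)·P̄ = [523/76 335/76; 335/76 231/76]
step 1: x̄ = F·x = [617/76, 341/38]
step 1: P̄ = F·P·Fᵀ + Q = [1839/76 543/38; 543/38 269/19]
step 1: y = z − H·x̄ = [-241/19]
step 1: S = H·P̄·Hᵀ + R = [1040/19]
step 1: K = P̄·Hᵀ·S⁻¹ = [-21/208; 33/130]
step 1: x' = x̄ + K·y = [1955/208, 374/65]
step 1: P' = (I − K·H)·P̄ = [4917/208 204/13; 204/13 691/65]
step 2: x̄ = F·x = [17357/1040, 748/65]
step 2: P̄ = F·P·Fᵀ + Q = [72769/1040 3356/65; 3356/65 2894/65]
step 2: y = z − H·x̄ = [-431/104]
step 2: S = H·P̄·Hᵀ + R = [3277/52]
step 2: K = P̄·Hᵀ·S⁻¹ = [1555/6554; 1576/3277]
step 2: x' = x̄ + K·y = [514691/32770, 155897/16385]
step 2: P' = (I − K·H)·P̄ = [1088336/16385 728149/16385; 728149/16385 490686/16385]

step 0: x' = [433/76, 341/76], P' = [523/76 335/76; 335/76 231/76]
step 1: x' = [1955/208, 374/65], P' = [4917/208 204/13; 204/13 691/65]
step 2: x' = [514691/32770, 155897/16385], P' = [1088336/16385 728149/16385; 728149/16385 490686/16385]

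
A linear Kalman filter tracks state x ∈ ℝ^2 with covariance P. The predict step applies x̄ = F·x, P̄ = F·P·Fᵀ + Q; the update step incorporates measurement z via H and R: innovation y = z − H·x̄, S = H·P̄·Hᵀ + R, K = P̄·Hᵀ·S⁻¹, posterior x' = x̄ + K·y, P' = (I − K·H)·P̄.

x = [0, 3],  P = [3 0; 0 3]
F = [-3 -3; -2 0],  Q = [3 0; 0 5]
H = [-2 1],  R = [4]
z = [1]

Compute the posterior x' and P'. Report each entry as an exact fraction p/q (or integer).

x̄ = F·x = [-9, 0]
P̄ = F·P·Fᵀ + Q = [57 18; 18 17]
y = z − H·x̄ = [-17]
S = H·P̄·Hᵀ + R = [177]
K = P̄·Hᵀ·S⁻¹ = [-32/59; -19/177]
x' = x̄ + K·y = [13/59, 323/177]
P' = (I − K·H)·P̄ = [291/59 454/59; 454/59 2648/177]

x' = [13/59, 323/177]
P' = [291/59 454/59; 454/59 2648/177]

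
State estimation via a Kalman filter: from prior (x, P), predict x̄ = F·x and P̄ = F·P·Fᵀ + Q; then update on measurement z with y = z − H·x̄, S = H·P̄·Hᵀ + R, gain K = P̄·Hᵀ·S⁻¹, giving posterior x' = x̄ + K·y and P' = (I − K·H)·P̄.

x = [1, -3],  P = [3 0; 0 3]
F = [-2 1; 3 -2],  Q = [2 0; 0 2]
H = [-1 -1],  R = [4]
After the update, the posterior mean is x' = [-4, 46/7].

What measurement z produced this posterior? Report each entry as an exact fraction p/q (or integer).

z = [-2]

x̄ = F·x = [-5, 9]
P̄ = F·P·Fᵀ + Q = [17 -24; -24 41]
S = H·P̄·Hᵀ + R = [14]
K = P̄·Hᵀ·S⁻¹ = [1/2; -17/14]
x' − x̄ = [1, -17/7] = K·y
y = (KᵀK)⁻¹·Kᵀ·(x' − x̄) = [2]
z = y + H·x̄ = [2] + [-4] = [-2]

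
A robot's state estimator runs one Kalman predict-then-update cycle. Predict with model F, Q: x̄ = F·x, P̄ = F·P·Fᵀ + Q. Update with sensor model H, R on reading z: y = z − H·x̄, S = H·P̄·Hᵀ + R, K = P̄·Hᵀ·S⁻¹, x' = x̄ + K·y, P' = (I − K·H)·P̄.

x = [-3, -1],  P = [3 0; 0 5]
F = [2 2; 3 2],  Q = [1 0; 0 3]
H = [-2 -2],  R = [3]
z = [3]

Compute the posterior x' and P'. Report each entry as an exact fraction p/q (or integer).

x̄ = F·x = [-8, -11]
P̄ = F·P·Fᵀ + Q = [33 38; 38 50]
y = z − H·x̄ = [-35]
S = H·P̄·Hᵀ + R = [639]
K = P̄·Hᵀ·S⁻¹ = [-2/9; -176/639]
x' = x̄ + K·y = [-2/9, -869/639]
P' = (I − K·H)·P̄ = [13/9 -10/9; -10/9 974/639]

x' = [-2/9, -869/639]
P' = [13/9 -10/9; -10/9 974/639]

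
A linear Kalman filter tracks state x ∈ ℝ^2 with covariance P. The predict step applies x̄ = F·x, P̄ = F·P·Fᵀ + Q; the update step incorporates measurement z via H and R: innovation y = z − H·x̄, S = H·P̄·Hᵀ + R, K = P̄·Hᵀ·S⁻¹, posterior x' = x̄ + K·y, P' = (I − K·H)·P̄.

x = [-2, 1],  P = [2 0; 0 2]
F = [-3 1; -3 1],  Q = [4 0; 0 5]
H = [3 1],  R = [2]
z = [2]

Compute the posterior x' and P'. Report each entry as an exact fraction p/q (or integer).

x̄ = F·x = [7, 7]
P̄ = F·P·Fᵀ + Q = [24 20; 20 25]
y = z − H·x̄ = [-26]
S = H·P̄·Hᵀ + R = [363]
K = P̄·Hᵀ·S⁻¹ = [92/363; 85/363]
x' = x̄ + K·y = [149/363, 331/363]
P' = (I − K·H)·P̄ = [248/363 -560/363; -560/363 1850/363]

x' = [149/363, 331/363]
P' = [248/363 -560/363; -560/363 1850/363]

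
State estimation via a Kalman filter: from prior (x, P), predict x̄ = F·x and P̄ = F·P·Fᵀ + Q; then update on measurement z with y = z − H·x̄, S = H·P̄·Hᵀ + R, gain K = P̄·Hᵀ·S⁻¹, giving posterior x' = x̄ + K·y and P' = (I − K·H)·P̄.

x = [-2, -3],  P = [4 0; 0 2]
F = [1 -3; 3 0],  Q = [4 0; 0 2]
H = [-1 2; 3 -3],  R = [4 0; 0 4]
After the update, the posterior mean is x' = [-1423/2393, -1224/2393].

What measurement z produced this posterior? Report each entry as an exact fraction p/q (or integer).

x̄ = F·x = [7, -6]
P̄ = F·P·Fᵀ + Q = [26 12; 12 38]
S = H·P̄·Hᵀ + R = [134 -198; -198 364]
K = P̄·Hᵀ·S⁻¹ = [1897/2393 1308/2393; 1963/2393 555/2393]
x' − x̄ = [-18174/2393, 13134/2393] = K·y
y = (KᵀK)⁻¹·Kᵀ·(x' − x̄) = [18, -40]
z = y + H·x̄ = [18, -40] + [-19, 39] = [-1, -1]

z = [-1, -1]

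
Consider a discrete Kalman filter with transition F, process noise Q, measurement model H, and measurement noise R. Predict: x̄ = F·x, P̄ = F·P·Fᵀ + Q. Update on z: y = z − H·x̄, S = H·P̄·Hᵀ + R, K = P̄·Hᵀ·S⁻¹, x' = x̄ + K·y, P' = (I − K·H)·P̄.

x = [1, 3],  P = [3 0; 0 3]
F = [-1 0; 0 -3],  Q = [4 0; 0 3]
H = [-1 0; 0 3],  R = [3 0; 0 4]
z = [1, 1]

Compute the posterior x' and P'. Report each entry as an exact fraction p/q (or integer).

x' = [-1, 27/137]
P' = [21/10 0; 0 60/137]

x̄ = F·x = [-1, -9]
P̄ = F·P·Fᵀ + Q = [7 0; 0 30]
y = z − H·x̄ = [0, 28]
S = H·P̄·Hᵀ + R = [10 0; 0 274]
K = P̄·Hᵀ·S⁻¹ = [-7/10 0; 0 45/137]
x' = x̄ + K·y = [-1, 27/137]
P' = (I − K·H)·P̄ = [21/10 0; 0 60/137]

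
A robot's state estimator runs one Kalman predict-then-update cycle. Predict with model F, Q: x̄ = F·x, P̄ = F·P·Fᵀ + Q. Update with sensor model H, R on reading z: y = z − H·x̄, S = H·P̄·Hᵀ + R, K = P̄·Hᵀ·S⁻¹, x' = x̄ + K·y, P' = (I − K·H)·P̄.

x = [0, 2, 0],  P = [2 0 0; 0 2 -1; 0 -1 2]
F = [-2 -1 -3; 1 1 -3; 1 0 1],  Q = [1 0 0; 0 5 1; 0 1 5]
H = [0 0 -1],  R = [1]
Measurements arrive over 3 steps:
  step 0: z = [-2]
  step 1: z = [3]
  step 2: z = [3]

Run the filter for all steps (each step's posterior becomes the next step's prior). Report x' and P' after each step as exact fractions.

step 0: x' = [-19/5, 6/5, 9/5], P' = [149/10 42/5 -9/10; 42/5 157/5 -2/5; -9/10 -2/5 9/10]
step 1: x' = [14/5, -183/20, -59/20], P' = [557/10 -198/5 -9/5; -198/5 1151/20 23/20; -9/5 23/20 19/20]
step 2: x' = [18452/1181, 3739/2362, -3486/1181], P' = [48696/1181 -30123/1181 -1336/1181; -30123/1181 107203/2362 380/1181; -1336/1181 380/1181 1161/1181]

step 0: x̄ = F·x = [-2, 2, 0]
step 0: P̄ = F·P·Fᵀ + Q = [23 12 -9; 12 33 -4; -9 -4 9]
step 0: y = z − H·x̄ = [-2]
step 0: S = H·P̄·Hᵀ + R = [10]
step 0: K = P̄·Hᵀ·S⁻¹ = [9/10; 2/5; -9/10]
step 0: x' = x̄ + K·y = [-19/5, 6/5, 9/5]
step 0: P' = (I − K·H)·P̄ = [149/10 42/5 -9/10; 42/5 157/5 -2/5; -9/10 -2/5 9/10]
step 1: x̄ = F·x = [1, -8, -2]
step 1: P̄ = F·P·Fᵀ + Q = [241/2 -81 -36; -81 84 23; -36 23 19]
step 1: y = z − H·x̄ = [1]
step 1: S = H·P̄·Hᵀ + R = [20]
step 1: K = P̄·Hᵀ·S⁻¹ = [9/5; -23/20; -19/20]
step 1: x' = x̄ + K·y = [14/5, -183/20, -59/20]
step 1: P' = (I − K·H)·P̄ = [557/10 -198/5 -9/5; -198/5 1151/20 23/20; -9/5 23/20 19/20]
step 2: x̄ = F·x = [62/5, 5/2, -3/20]
step 2: P̄ = F·P·Fᵀ + Q = [584/5 -47 -334/5; -47 103/2 19; -334/5 19 1161/20]
step 2: y = z − H·x̄ = [57/20]
step 2: S = H·P̄·Hᵀ + R = [1181/20]
step 2: K = P̄·Hᵀ·S⁻¹ = [1336/1181; -380/1181; -1161/1181]
step 2: x' = x̄ + K·y = [18452/1181, 3739/2362, -3486/1181]
step 2: P' = (I − K·H)·P̄ = [48696/1181 -30123/1181 -1336/1181; -30123/1181 107203/2362 380/1181; -1336/1181 380/1181 1161/1181]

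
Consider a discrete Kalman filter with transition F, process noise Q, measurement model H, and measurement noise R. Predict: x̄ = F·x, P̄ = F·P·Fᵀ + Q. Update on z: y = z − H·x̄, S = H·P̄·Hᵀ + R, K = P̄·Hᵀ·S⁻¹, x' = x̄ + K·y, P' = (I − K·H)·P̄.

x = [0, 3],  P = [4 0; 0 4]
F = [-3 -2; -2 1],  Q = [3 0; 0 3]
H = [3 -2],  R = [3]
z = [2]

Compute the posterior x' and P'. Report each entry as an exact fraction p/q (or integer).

x' = [535/199, 623/199]
P' = [4201/398 3051/199; 3051/199 4575/199]

x̄ = F·x = [-6, 3]
P̄ = F·P·Fᵀ + Q = [55 16; 16 23]
y = z − H·x̄ = [26]
S = H·P̄·Hᵀ + R = [398]
K = P̄·Hᵀ·S⁻¹ = [133/398; 1/199]
x' = x̄ + K·y = [535/199, 623/199]
P' = (I − K·H)·P̄ = [4201/398 3051/199; 3051/199 4575/199]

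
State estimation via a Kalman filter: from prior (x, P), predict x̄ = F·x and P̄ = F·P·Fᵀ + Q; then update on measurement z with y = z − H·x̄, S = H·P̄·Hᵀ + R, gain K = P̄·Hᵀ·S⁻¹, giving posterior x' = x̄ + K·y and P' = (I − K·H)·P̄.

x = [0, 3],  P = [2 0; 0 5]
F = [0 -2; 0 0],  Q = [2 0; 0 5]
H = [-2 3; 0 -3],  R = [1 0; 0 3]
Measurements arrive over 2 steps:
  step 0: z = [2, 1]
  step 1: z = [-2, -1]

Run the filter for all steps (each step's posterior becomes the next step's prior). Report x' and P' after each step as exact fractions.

step 0: x̄ = F·x = [-6, 0]
step 0: P̄ = F·P·Fᵀ + Q = [22 0; 0 5]
step 0: y = z − H·x̄ = [-10, 1]
step 0: S = H·P̄·Hᵀ + R = [134 -45; -45 48]
step 0: K = P̄·Hᵀ·S⁻¹ = [-704/1469 -660/1469; 15/1469 -445/1469]
step 0: x' = x̄ + K·y = [-2434/1469, -595/1469]
step 0: P' = (I − K·H)·P̄ = [1342/1469 660/1469; 660/1469 445/1469]
step 1: x̄ = F·x = [1190/1469, 0]
step 1: P̄ = F·P·Fᵀ + Q = [4718/1469 0; 0 5]
step 1: y = z − H·x̄ = [-558/1469, -1]
step 1: S = H·P̄·Hᵀ + R = [86446/1469 -45; -45 48]
step 1: K = P̄·Hᵀ·S⁻¹ = [-150976/391561 -141540/391561; 22035/391561 -101705/391561]
step 1: x' = x̄ + K·y = [516082/391561, 93335/391561]
step 1: P' = (I − K·H)·P̄ = [287798/391561 141540/391561; 141540/391561 101705/391561]

step 0: x' = [-2434/1469, -595/1469], P' = [1342/1469 660/1469; 660/1469 445/1469]
step 1: x' = [516082/391561, 93335/391561], P' = [287798/391561 141540/391561; 141540/391561 101705/391561]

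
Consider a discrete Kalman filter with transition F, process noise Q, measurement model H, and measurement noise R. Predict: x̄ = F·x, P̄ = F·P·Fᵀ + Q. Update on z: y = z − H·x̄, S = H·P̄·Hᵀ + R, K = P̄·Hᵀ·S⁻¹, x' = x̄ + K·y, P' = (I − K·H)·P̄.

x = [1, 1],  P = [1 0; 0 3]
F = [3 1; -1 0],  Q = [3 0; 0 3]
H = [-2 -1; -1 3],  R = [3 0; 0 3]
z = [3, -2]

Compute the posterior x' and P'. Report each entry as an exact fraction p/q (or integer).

x̄ = F·x = [4, -1]
P̄ = F·P·Fᵀ + Q = [15 -3; -3 4]
y = z − H·x̄ = [10, 5]
S = H·P̄·Hᵀ + R = [55 33; 33 72]
K = P̄·Hᵀ·S⁻¹ = [-128/319 -13/87; -39/319 23/87]
x' = x̄ + K·y = [-727/957, -862/957]
P' = (I − K·H)·P̄ = [185/319 14/319; 14/319 89/319]

x' = [-727/957, -862/957]
P' = [185/319 14/319; 14/319 89/319]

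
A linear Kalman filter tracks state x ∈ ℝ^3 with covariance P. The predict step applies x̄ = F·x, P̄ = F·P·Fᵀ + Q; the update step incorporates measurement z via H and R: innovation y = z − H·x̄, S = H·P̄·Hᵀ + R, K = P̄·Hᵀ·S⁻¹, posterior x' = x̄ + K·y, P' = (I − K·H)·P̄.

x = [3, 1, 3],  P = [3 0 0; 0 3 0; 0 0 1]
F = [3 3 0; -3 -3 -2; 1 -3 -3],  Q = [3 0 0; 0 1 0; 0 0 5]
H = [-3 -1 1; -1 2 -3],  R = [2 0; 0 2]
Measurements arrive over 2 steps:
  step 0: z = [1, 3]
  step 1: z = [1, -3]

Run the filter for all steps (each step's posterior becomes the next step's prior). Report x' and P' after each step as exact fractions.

step 0: x' = [4308/30601, -212798/30601, -173393/30601], P' = [51666/153005 -180474/153005 -126372/153005; -180474/153005 1487176/153005 1042148/153005; -126372/153005 1042148/153005 760704/153005]
step 1: x' = [-2899966131/6522306911, 23497155324/6522306911, 22837734190/6522306911], P' = [4389457035/13044613822 -7503349218/6522306911 -10660368327/13044613822; -7503349218/6522306911 59084037848/6522306911 41983005424/6522306911; -10660368327/13044613822 41983005424/6522306911 62226503327/13044613822]

step 0: x̄ = F·x = [12, -18, -9]
step 0: P̄ = F·P·Fᵀ + Q = [57 -54 -18; -54 59 24; -18 24 44]
step 0: y = z − H·x̄ = [28, 24]
step 0: S = H·P̄·Hᵀ + R = [354 167; 167 511]
step 0: K = P̄·Hᵀ·S⁻¹ = [-50448/153005 -16749/153005; 48197/153005 14191/153005; 48836/153005 -35722/153005]
step 0: x' = x̄ + K·y = [4308/30601, -212798/30601, -173393/30601]
step 0: P' = (I − K·H)·P̄ = [51666/153005 -180474/153005 -126372/153005; -180474/153005 1487176/153005 1042148/153005; -126372/153005 1042148/153005 760704/153005]
step 1: x̄ = F·x = [-625470/30601, 972256/30601, 1162881/30601]
step 1: P̄ = F·P·Fᵀ + Q = [11060061/153005 -16095702/153005 -20388726/153005; -16095702/153005 24786179/153005 31458582/153005; -20388726/153005 31458582/153005 41647351/153005]
step 1: y = z − H·x̄ = [-2036434/30601, 826858/30601]
step 1: S = H·P̄·Hᵀ + R = [129121069/153005 -66672616/153005; -66672616/153005 49884414/153005]
step 1: K = P̄·Hᵀ·S⁻¹ = [-2205510249/6522306911 -1210874463/13044613822; 2704507615/6522306911 -138795679/6522306911; 2560399365/6522306911 -4043559979/13044613822]
step 1: x' = x̄ + K·y = [-2899966131/6522306911, 23497155324/6522306911, 22837734190/6522306911]
step 1: P' = (I − K·H)·P̄ = [4389457035/13044613822 -7503349218/6522306911 -10660368327/13044613822; -7503349218/6522306911 59084037848/6522306911 41983005424/6522306911; -10660368327/13044613822 41983005424/6522306911 62226503327/13044613822]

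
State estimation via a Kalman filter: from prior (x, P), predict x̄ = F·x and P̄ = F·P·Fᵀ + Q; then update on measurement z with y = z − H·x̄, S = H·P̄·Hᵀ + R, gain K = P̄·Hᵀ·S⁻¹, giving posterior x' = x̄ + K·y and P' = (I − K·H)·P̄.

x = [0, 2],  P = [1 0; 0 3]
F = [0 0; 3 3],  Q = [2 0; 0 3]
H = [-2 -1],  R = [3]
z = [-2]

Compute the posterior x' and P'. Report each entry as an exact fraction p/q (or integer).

x̄ = F·x = [0, 6]
P̄ = F·P·Fᵀ + Q = [2 0; 0 39]
y = z − H·x̄ = [4]
S = H·P̄·Hᵀ + R = [50]
K = P̄·Hᵀ·S⁻¹ = [-2/25; -39/50]
x' = x̄ + K·y = [-8/25, 72/25]
P' = (I − K·H)·P̄ = [42/25 -78/25; -78/25 429/50]

x' = [-8/25, 72/25]
P' = [42/25 -78/25; -78/25 429/50]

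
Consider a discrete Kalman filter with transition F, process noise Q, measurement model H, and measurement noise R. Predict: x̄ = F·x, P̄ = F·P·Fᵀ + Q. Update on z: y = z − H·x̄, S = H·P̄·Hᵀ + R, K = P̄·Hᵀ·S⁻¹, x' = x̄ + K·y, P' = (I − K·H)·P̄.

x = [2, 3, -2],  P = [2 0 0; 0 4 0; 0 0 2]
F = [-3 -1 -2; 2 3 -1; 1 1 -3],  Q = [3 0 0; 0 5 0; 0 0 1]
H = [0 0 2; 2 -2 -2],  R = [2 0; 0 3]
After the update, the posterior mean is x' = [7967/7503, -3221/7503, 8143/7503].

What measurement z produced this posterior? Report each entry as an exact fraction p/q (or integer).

z = [2, 1]

x̄ = F·x = [-5, 15, 11]
P̄ = F·P·Fᵀ + Q = [33 -20 2; -20 51 22; 2 22 25]
S = H·P̄·Hᵀ + R = [102 -180; -180 759]
K = P̄·Hᵀ·S⁻¹ = [3566/7503 618/2501; -14/7503 -614/2501; 3625/7503 -10/2501]
x' − x̄ = [45482/7503, -115766/7503, -74390/7503] = K·y
y = (KᵀK)⁻¹·Kᵀ·(x' − x̄) = [-20, 63]
z = y + H·x̄ = [-20, 63] + [22, -62] = [2, 1]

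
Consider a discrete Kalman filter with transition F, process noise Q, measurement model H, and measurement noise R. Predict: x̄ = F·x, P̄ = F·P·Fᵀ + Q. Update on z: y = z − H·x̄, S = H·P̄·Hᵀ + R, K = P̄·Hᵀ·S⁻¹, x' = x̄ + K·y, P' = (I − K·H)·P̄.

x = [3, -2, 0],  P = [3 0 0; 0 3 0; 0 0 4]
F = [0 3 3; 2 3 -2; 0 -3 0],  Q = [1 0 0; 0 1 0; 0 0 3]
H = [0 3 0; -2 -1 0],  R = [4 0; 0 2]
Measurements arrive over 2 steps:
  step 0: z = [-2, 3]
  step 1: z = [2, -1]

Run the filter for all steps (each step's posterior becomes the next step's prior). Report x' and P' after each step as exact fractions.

step 0: x' = [-79671/65506, -21060/32753, 41001/9358], P' = [39581/65506 -7144/32753 -1323/9358; -7144/32753 14412/32753 -540/4679; -1323/9358 -540/4679 64227/9358]
step 1: x' = [82835/485469, 1212/2839, -152084/161823], P' = [99570449/165059460 -54177/241315 -1375532/13754955; -54177/241315 104928/241315 -33216/241315; -1375532/13754955 -33216/241315 20052743/4584985]

step 0: x̄ = F·x = [-6, 0, 6]
step 0: P̄ = F·P·Fᵀ + Q = [64 3 -27; 3 56 -27; -27 -27 30]
step 0: y = z − H·x̄ = [-2, -9]
step 0: S = H·P̄·Hᵀ + R = [508 -186; -186 326]
step 0: K = P̄·Hᵀ·S⁻¹ = [-5358/32753 -32437/65506; 10809/32753 -62/32753; -405/4679 1863/9358]
step 0: x' = x̄ + K·y = [-79671/65506, -21060/32753, 41001/9358]
step 0: P' = (I − K·H)·P̄ = [39581/65506 -7144/32753 -1323/9358; -7144/32753 14412/32753 -540/4679; -1323/9358 -540/4679 64227/9358]
step 1: x̄ = F·x = [734661/65506, -429858/32753, 63180/32753]
step 1: P̄ = F·P·Fᵀ + Q = [4235143/65506 -1301046/32753 -95688/32753; -1301046/32753 1137477/32753 -109524/32753; -95688/32753 -109524/32753 227967/32753]
step 1: y = z − H·x̄ = [1355080/32753, 272050/32753]
step 1: S = H·P̄·Hᵀ + R = [10368305/32753 4393845/32753; 4393845/32753 4469085/32753]
step 1: K = P̄·Hᵀ·S⁻¹ = [-162531/965260 -16208383/33011892; 78696/241315 1713/241315; -24912/241315 2322188/13754955]
step 1: x' = x̄ + K·y = [82835/485469, 1212/2839, -152084/161823]
step 1: P' = (I − K·H)·P̄ = [99570449/165059460 -54177/241315 -1375532/13754955; -54177/241315 104928/241315 -33216/241315; -1375532/13754955 -33216/241315 20052743/4584985]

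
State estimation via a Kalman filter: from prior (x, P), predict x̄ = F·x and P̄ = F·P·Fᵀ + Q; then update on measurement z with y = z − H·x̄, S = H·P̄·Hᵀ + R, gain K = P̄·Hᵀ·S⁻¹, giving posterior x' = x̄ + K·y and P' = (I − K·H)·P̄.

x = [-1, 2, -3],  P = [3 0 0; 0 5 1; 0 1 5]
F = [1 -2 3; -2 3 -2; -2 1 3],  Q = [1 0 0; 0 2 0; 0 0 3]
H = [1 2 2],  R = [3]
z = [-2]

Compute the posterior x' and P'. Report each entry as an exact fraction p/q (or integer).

x̄ = F·x = [-14, 14, -5]
P̄ = F·P·Fᵀ + Q = [57 -53 26; -53 67 4; 26 4 71]
y = z − H·x̄ = [-6]
S = H·P̄·Hᵀ + R = [536]
K = P̄·Hᵀ·S⁻¹ = [3/536; 89/536; 22/67]
x' = x̄ + K·y = [-3761/268, 3485/268, -467/67]
P' = (I − K·H)·P̄ = [30543/536 -28675/536 1676/67; -28675/536 27991/536 -1690/67; 1676/67 -1690/67 885/67]

x' = [-3761/268, 3485/268, -467/67]
P' = [30543/536 -28675/536 1676/67; -28675/536 27991/536 -1690/67; 1676/67 -1690/67 885/67]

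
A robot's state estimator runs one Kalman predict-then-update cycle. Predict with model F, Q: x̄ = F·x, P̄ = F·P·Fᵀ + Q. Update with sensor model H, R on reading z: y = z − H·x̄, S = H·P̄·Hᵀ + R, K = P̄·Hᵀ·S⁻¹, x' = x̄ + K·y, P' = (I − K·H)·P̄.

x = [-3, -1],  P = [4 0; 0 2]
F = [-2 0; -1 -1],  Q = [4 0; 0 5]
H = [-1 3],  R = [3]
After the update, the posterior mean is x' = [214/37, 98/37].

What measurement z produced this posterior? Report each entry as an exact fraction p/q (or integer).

z = [2]

x̄ = F·x = [6, 4]
P̄ = F·P·Fᵀ + Q = [20 8; 8 11]
S = H·P̄·Hᵀ + R = [74]
K = P̄·Hᵀ·S⁻¹ = [2/37; 25/74]
x' − x̄ = [-8/37, -50/37] = K·y
y = (KᵀK)⁻¹·Kᵀ·(x' − x̄) = [-4]
z = y + H·x̄ = [-4] + [6] = [2]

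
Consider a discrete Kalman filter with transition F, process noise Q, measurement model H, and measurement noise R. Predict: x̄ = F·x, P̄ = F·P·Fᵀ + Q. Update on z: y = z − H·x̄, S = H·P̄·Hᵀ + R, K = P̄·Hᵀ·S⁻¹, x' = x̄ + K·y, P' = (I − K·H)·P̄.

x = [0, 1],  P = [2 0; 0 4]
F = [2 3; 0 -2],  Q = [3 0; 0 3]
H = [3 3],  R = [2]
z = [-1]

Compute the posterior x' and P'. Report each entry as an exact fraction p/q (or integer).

x̄ = F·x = [3, -2]
P̄ = F·P·Fᵀ + Q = [47 -24; -24 19]
y = z − H·x̄ = [-4]
S = H·P̄·Hᵀ + R = [164]
K = P̄·Hᵀ·S⁻¹ = [69/164; -15/164]
x' = x̄ + K·y = [54/41, -67/41]
P' = (I − K·H)·P̄ = [2947/164 -2901/164; -2901/164 2891/164]

x' = [54/41, -67/41]
P' = [2947/164 -2901/164; -2901/164 2891/164]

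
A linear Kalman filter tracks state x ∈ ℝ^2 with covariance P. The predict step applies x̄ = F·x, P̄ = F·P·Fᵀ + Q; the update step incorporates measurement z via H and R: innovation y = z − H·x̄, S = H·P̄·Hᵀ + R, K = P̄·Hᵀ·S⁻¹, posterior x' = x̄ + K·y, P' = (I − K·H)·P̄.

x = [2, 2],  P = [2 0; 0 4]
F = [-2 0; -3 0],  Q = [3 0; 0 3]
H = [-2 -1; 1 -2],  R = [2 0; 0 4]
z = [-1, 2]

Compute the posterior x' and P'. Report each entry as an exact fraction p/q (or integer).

x̄ = F·x = [-4, -6]
P̄ = F·P·Fᵀ + Q = [11 12; 12 21]
y = z − H·x̄ = [-15, -6]
S = H·P̄·Hᵀ + R = [115 56; 56 51]
K = P̄·Hᵀ·S⁻¹ = [-1006/2729 409/2729; -615/2729 -930/2729]
x' = x̄ + K·y = [1720/2729, -1569/2729]
P' = (I − K·H)·P̄ = [1132/2729 -252/2729; -252/2729 1734/2729]

x' = [1720/2729, -1569/2729]
P' = [1132/2729 -252/2729; -252/2729 1734/2729]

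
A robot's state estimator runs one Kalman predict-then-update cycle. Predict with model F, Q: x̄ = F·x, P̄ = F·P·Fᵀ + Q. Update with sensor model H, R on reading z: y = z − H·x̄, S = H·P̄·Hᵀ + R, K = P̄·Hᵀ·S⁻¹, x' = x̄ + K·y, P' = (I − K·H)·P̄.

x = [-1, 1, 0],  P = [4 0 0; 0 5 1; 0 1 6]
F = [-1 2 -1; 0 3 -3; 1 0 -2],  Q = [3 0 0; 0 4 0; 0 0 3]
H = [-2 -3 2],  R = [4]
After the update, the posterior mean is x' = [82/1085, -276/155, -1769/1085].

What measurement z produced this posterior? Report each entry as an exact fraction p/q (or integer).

x̄ = F·x = [3, 3, -1]
P̄ = F·P·Fᵀ + Q = [29 39 4; 39 85 30; 4 30 31]
S = H·P̄·Hᵀ + R = [1085]
K = P̄·Hᵀ·S⁻¹ = [-167/1085; -39/155; -36/1085]
x' − x̄ = [-3173/1085, -741/155, -684/1085] = K·y
y = (KᵀK)⁻¹·Kᵀ·(x' − x̄) = [19]
z = y + H·x̄ = [19] + [-17] = [2]

z = [2]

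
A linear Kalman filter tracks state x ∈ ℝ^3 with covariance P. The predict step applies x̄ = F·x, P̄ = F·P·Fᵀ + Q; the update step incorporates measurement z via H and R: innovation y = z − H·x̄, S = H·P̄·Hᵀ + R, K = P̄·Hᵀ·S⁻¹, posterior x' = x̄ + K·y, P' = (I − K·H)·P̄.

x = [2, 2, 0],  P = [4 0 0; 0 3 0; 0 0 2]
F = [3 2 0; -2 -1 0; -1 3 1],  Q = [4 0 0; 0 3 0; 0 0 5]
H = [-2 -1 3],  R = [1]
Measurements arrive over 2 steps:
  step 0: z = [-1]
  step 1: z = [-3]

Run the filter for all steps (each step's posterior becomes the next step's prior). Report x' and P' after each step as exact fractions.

step 0: x' = [3814/387, -2287/387, 1651/387], P' = [16988/387 -9650/387 8090/387; -9650/387 7289/387 -3992/387; 8090/387 -3992/387 4097/387]
step 1: x' = [774911/370988, -1170531/741976, -13082/92747], P' = [20607341/370988 -24564577/741976 2405572/92747; -24564577/741976 36759125/1483952 -1276970/92747; 2405572/92747 -1276970/92747 1186141/92747]

step 0: x̄ = F·x = [10, -6, 4]
step 0: P̄ = F·P·Fᵀ + Q = [52 -30 6; -30 22 -1; 6 -1 38]
step 0: y = z − H·x̄ = [1]
step 0: S = H·P̄·Hᵀ + R = [387]
step 0: K = P̄·Hᵀ·S⁻¹ = [-56/387; 35/387; 103/387]
step 0: x' = x̄ + K·y = [3814/387, -2287/387, 1651/387]
step 0: P' = (I − K·H)·P̄ = [16988/387 -9650/387 8090/387; -9650/387 7289/387 -3992/387; 8090/387 -3992/387 4097/387]
step 1: x̄ = F·x = [6868/387, -5341/387, -3008/129]
step 1: P̄ = F·P·Fᵀ + Q = [67796/387 -48956/387 -19498/129; -48956/387 37802/387 16057/129; -19498/129 16057/129 11821/43]
step 1: y = z − H·x̄ = [34306/387]
step 1: S = H·P̄·Hᵀ + R = [1483952/387]
step 1: K = P̄·Hᵀ·S⁻¹ = [-131059/741976; 204623/1483952; 24249/92747]
step 1: x' = x̄ + K·y = [774911/370988, -1170531/741976, -13082/92747]
step 1: P' = (I − K·H)·P̄ = [20607341/370988 -24564577/741976 2405572/92747; -24564577/741976 36759125/1483952 -1276970/92747; 2405572/92747 -1276970/92747 1186141/92747]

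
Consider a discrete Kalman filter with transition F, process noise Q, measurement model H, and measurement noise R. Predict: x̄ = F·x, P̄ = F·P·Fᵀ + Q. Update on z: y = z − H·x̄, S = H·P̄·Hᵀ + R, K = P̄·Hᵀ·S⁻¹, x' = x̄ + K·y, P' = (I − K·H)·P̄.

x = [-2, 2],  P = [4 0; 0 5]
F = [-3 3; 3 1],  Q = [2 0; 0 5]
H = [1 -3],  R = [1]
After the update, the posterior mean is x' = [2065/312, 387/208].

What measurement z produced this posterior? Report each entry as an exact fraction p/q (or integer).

z = [1]

x̄ = F·x = [12, -4]
P̄ = F·P·Fᵀ + Q = [83 -21; -21 46]
S = H·P̄·Hᵀ + R = [624]
K = P̄·Hᵀ·S⁻¹ = [73/312; -53/208]
x' − x̄ = [-1679/312, 1219/208] = K·y
y = (KᵀK)⁻¹·Kᵀ·(x' − x̄) = [-23]
z = y + H·x̄ = [-23] + [24] = [1]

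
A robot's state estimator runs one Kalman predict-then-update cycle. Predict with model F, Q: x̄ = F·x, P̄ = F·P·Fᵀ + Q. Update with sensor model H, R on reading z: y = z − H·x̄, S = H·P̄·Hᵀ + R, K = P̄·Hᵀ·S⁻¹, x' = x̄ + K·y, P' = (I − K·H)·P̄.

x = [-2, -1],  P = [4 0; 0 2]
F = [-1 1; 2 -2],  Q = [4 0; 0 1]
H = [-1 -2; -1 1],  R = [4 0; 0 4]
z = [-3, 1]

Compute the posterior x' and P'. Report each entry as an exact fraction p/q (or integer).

x̄ = F·x = [1, -2]
P̄ = F·P·Fᵀ + Q = [10 -12; -12 25]
y = z − H·x̄ = [-6, 4]
S = H·P̄·Hᵀ + R = [66 -52; -52 63]
K = P̄·Hᵀ·S⁻¹ = [-131/727 -362/727; -235/727 233/727]
x' = x̄ + K·y = [65/727, 888/727]
P' = (I − K·H)·P̄ = [1140/727 -308/727; -308/727 624/727]

x' = [65/727, 888/727]
P' = [1140/727 -308/727; -308/727 624/727]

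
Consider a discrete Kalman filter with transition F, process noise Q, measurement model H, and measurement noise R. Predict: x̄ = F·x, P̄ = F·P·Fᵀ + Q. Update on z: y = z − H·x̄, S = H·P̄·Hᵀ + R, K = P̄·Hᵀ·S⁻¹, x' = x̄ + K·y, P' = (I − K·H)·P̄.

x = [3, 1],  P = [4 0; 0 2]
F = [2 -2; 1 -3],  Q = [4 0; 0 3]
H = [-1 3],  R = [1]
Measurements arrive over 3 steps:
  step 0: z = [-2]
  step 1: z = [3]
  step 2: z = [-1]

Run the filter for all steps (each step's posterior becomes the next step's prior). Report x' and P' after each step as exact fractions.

step 0: x̄ = F·x = [4, 0]
step 0: P̄ = F·P·Fᵀ + Q = [28 20; 20 25]
step 0: y = z − H·x̄ = [2]
step 0: S = H·P̄·Hᵀ + R = [134]
step 0: K = P̄·Hᵀ·S⁻¹ = [16/67; 55/134]
step 0: x' = x̄ + K·y = [300/67, 55/67]
step 0: P' = (I − K·H)·P̄ = [1364/67 460/67; 460/67 325/134]
step 1: x̄ = F·x = [490/67, 135/67]
step 1: P̄ = F·P·Fᵀ + Q = [2694/67 23/67; 23/67 535/134]
step 1: y = z − H·x̄ = [286/67]
step 1: S = H·P̄·Hᵀ + R = [10061/134]
step 1: K = P̄·Hᵀ·S⁻¹ = [-5250/10061; 1559/10061]
step 1: x' = x̄ + K·y = [51170/10061, 26927/10061]
step 1: P' = (I − K·H)·P̄ = [198852/10061 64534/10061; 64534/10061 22031/10061]
step 2: x̄ = F·x = [48486/10061, -29611/10061]
step 2: P̄ = F·P·Fᵀ + Q = [407504/10061 13618/10061; 13618/10061 40110/10061]
step 2: y = z − H·x̄ = [127258/10061]
step 2: S = H·P̄·Hᵀ + R = [696847/10061]
step 2: K = P̄·Hᵀ·S⁻¹ = [-366650/696847; 106712/696847]
step 2: x' = x̄ + K·y = [-1279378/696847, -701161/696847]
step 2: P' = (I − K·H)·P̄ = [14862908/696847 4832086/696847; 4832086/696847 1646266/696847]

step 0: x' = [300/67, 55/67], P' = [1364/67 460/67; 460/67 325/134]
step 1: x' = [51170/10061, 26927/10061], P' = [198852/10061 64534/10061; 64534/10061 22031/10061]
step 2: x' = [-1279378/696847, -701161/696847], P' = [14862908/696847 4832086/696847; 4832086/696847 1646266/696847]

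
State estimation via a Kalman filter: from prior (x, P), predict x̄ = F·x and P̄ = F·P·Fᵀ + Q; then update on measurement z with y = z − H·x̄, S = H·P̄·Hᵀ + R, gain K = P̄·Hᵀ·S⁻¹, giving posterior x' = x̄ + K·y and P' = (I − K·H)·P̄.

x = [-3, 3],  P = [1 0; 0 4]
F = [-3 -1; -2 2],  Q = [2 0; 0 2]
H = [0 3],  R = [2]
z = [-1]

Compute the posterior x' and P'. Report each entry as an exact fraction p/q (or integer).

x' = [711/100, -21/100]
P' = [741/50 -1/50; -1/50 11/50]

x̄ = F·x = [6, 12]
P̄ = F·P·Fᵀ + Q = [15 -2; -2 22]
y = z − H·x̄ = [-37]
S = H·P̄·Hᵀ + R = [200]
K = P̄·Hᵀ·S⁻¹ = [-3/100; 33/100]
x' = x̄ + K·y = [711/100, -21/100]
P' = (I − K·H)·P̄ = [741/50 -1/50; -1/50 11/50]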